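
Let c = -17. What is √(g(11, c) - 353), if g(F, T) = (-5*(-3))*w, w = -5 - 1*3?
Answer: I*√473 ≈ 21.749*I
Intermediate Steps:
w = -8 (w = -5 - 3 = -8)
g(F, T) = -120 (g(F, T) = -5*(-3)*(-8) = 15*(-8) = -120)
√(g(11, c) - 353) = √(-120 - 353) = √(-473) = I*√473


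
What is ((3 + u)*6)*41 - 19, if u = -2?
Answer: 227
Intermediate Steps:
((3 + u)*6)*41 - 19 = ((3 - 2)*6)*41 - 19 = (1*6)*41 - 19 = 6*41 - 19 = 246 - 19 = 227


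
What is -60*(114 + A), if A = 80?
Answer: -11640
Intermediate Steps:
-60*(114 + A) = -60*(114 + 80) = -60*194 = -11640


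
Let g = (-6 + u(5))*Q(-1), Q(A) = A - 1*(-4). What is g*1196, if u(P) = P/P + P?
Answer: 0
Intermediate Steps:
u(P) = 1 + P
Q(A) = 4 + A (Q(A) = A + 4 = 4 + A)
g = 0 (g = (-6 + (1 + 5))*(4 - 1) = (-6 + 6)*3 = 0*3 = 0)
g*1196 = 0*1196 = 0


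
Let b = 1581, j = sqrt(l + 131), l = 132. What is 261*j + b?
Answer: 1581 + 261*sqrt(263) ≈ 5813.7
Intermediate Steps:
j = sqrt(263) (j = sqrt(132 + 131) = sqrt(263) ≈ 16.217)
261*j + b = 261*sqrt(263) + 1581 = 1581 + 261*sqrt(263)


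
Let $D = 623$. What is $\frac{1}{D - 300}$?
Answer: $\frac{1}{323} \approx 0.003096$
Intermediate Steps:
$\frac{1}{D - 300} = \frac{1}{623 - 300} = \frac{1}{323}$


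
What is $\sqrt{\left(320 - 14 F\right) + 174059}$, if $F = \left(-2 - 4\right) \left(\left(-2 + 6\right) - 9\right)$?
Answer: $\sqrt{173959} \approx 417.08$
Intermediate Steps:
$F = 30$ ($F = \left(-2 - 4\right) \left(4 - 9\right) = \left(-6\right) \left(-5\right) = 30$)
$\sqrt{\left(320 - 14 F\right) + 174059} = \sqrt{\left(320 - 420\right) + 174059} = \sqrt{-100 + 174059} = \sqrt{173959}$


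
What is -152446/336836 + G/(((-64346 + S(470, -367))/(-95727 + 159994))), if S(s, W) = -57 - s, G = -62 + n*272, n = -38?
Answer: 112540091648509/10925780914 ≈ 10300.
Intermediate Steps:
G = -10398 (G = -62 - 38*272 = -62 - 10336 = -10398)
-152446/336836 + G/(((-64346 + S(470, -367))/(-95727 + 159994))) = -152446/336836 - 10398*(-95727 + 159994)/(-64346 + (-57 - 1*470)) = -152446*1/336836 - 10398*64267/(-64346 + (-57 - 470)) = -76223/168418 - 10398*64267/(-64346 - 527) = -76223/168418 - 10398/((-64873*1/64267)) = -76223/168418 - 10398/(-64873/64267) = -76223/168418 - 10398*(-64267/64873) = -76223/168418 + 668248266/64873 = 112540091648509/10925780914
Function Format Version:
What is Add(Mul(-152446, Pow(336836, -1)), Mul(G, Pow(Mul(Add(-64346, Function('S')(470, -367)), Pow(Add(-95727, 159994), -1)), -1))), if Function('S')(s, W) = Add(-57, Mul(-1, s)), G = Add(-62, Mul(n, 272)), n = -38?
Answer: Rational(112540091648509, 10925780914) ≈ 10300.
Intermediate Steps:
G = -10398 (G = Add(-62, Mul(-38, 272)) = Add(-62, -10336) = -10398)
Add(Mul(-152446, Pow(336836, -1)), Mul(G, Pow(Mul(Add(-64346, Function('S')(470, -367)), Pow(Add(-95727, 159994), -1)), -1))) = Add(Mul(-152446, Pow(336836, -1)), Mul(-10398, Pow(Mul(Add(-64346, Add(-57, Mul(-1, 470))), Pow(Add(-95727, 159994), -1)), -1))) = Add(Mul(-152446, Rational(1, 336836)), Mul(-10398, Pow(Mul(Add(-64346, Add(-57, -470)), Pow(64267, -1)), -1))) = Add(Rational(-76223, 168418), Mul(-10398, Pow(Mul(Add(-64346, -527), Rational(1, 64267)), -1))) = Add(Rational(-76223, 168418), Mul(-10398, Pow(Mul(-64873, Rational(1, 64267)), -1))) = Add(Rational(-76223, 168418), Mul(-10398, Pow(Rational(-64873, 64267), -1))) = Add(Rational(-76223, 168418), Mul(-10398, Rational(-64267, 64873))) = Add(Rational(-76223, 168418), Rational(668248266, 64873)) = Rational(112540091648509, 10925780914)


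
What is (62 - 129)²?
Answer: 4489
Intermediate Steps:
(62 - 129)² = (-67)² = 4489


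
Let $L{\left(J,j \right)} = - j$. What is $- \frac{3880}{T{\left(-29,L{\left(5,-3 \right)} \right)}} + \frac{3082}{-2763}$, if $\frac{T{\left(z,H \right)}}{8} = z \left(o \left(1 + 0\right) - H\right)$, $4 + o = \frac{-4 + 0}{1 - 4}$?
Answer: $- \frac{5539591}{1362159} \approx -4.0668$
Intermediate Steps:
$o = - \frac{8}{3}$ ($o = -4 + \frac{-4 + 0}{1 - 4} = -4 - \frac{4}{-3} = -4 - - \frac{4}{3} = -4 + \frac{4}{3} = - \frac{8}{3} \approx -2.6667$)
$T{\left(z,H \right)} = 8 z \left(- \frac{8}{3} - H\right)$ ($T{\left(z,H \right)} = 8 z \left(- \frac{8 \left(1 + 0\right)}{3} - H\right) = 8 z \left(\left(- \frac{8}{3}\right) 1 - H\right) = 8 z \left(- \frac{8}{3} - H\right)$)
$- \frac{3880}{T{\left(-29,L{\left(5,-3 \right)} \right)}} + \frac{3082}{-2763} = - \frac{3880}{\left(- \frac{8}{3}\right) \left(-29\right) \left(8 + 3 \left(\left(-1\right) \left(-3\right)\right)\right)} + \frac{3082}{-2763} = - \frac{3880}{\left(- \frac{8}{3}\right) \left(-29\right) \left(8 + 3 \cdot 3\right)} + 3082 \left(- \frac{1}{2763}\right) = - \frac{3880}{\left(- \frac{8}{3}\right) \left(-29\right) \left(8 + 9\right)} - \frac{3082}{2763} = - \frac{3880}{\left(- \frac{8}{3}\right) \left(-29\right) 17} - \frac{3082}{2763} = - \frac{3880}{\frac{3944}{3}} - \frac{3082}{2763} = \left(-3880\right) \frac{3}{3944} - \frac{3082}{2763} = - \frac{1455}{493} - \frac{3082}{2763} = - \frac{5539591}{1362159}$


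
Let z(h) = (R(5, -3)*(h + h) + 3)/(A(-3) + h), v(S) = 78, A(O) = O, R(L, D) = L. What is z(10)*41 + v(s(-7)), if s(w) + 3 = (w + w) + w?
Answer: 4769/7 ≈ 681.29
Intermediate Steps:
s(w) = -3 + 3*w (s(w) = -3 + ((w + w) + w) = -3 + (2*w + w) = -3 + 3*w)
z(h) = (3 + 10*h)/(-3 + h) (z(h) = (5*(h + h) + 3)/(-3 + h) = (5*(2*h) + 3)/(-3 + h) = (10*h + 3)/(-3 + h) = (3 + 10*h)/(-3 + h))
z(10)*41 + v(s(-7)) = ((3 + 10*10)/(-3 + 10))*41 + 78 = ((3 + 100)/7)*41 + 78 = ((⅐)*103)*41 + 78 = (103/7)*41 + 78 = 4223/7 + 78 = 4769/7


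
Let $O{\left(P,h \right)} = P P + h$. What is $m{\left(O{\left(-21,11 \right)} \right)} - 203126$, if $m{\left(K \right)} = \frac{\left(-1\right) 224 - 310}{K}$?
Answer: $- \frac{45906743}{226} \approx -2.0313 \cdot 10^{5}$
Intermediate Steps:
$O{\left(P,h \right)} = h + P^{2}$ ($O{\left(P,h \right)} = P^{2} + h = h + P^{2}$)
$m{\left(K \right)} = - \frac{534}{K}$ ($m{\left(K \right)} = \frac{-224 - 310}{K} = - \frac{534}{K}$)
$m{\left(O{\left(-21,11 \right)} \right)} - 203126 = - \frac{534}{11 + \left(-21\right)^{2}} - 203126 = - \frac{534}{11 + 441} - 203126 = - \frac{534}{452} - 203126 = \left(-534\right) \frac{1}{452} - 203126 = - \frac{267}{226} - 203126 = - \frac{45906743}{226}$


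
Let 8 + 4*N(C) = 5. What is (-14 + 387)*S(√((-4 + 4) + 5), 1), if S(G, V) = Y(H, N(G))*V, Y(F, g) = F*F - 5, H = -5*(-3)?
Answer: 82060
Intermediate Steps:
N(C) = -¾ (N(C) = -2 + (¼)*5 = -2 + 5/4 = -¾)
H = 15
Y(F, g) = -5 + F² (Y(F, g) = F² - 5 = -5 + F²)
S(G, V) = 220*V (S(G, V) = (-5 + 15²)*V = (-5 + 225)*V = 220*V)
(-14 + 387)*S(√((-4 + 4) + 5), 1) = (-14 + 387)*(220*1) = 373*220 = 82060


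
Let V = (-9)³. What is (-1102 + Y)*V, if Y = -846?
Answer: 1420092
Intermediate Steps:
V = -729
(-1102 + Y)*V = (-1102 - 846)*(-729) = -1948*(-729) = 1420092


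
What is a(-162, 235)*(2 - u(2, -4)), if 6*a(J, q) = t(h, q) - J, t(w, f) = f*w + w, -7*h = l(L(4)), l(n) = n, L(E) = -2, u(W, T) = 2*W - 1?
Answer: -803/21 ≈ -38.238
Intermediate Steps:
u(W, T) = -1 + 2*W
h = 2/7 (h = -⅐*(-2) = 2/7 ≈ 0.28571)
t(w, f) = w + f*w
a(J, q) = 1/21 - J/6 + q/21 (a(J, q) = (2*(1 + q)/7 - J)/6 = ((2/7 + 2*q/7) - J)/6 = (2/7 - J + 2*q/7)/6 = 1/21 - J/6 + q/21)
a(-162, 235)*(2 - u(2, -4)) = (1/21 - ⅙*(-162) + (1/21)*235)*(2 - (-1 + 2*2)) = (1/21 + 27 + 235/21)*(2 - (-1 + 4)) = 803*(2 - 1*3)/21 = 803*(2 - 3)/21 = (803/21)*(-1) = -803/21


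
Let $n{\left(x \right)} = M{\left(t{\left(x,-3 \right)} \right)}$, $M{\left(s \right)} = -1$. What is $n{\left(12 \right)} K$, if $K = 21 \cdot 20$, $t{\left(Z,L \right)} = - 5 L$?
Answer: $-420$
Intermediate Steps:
$n{\left(x \right)} = -1$
$K = 420$
$n{\left(12 \right)} K = \left(-1\right) 420 = -420$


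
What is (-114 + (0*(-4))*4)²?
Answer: 12996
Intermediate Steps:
(-114 + (0*(-4))*4)² = (-114 + 0*4)² = (-114 + 0)² = (-114)² = 12996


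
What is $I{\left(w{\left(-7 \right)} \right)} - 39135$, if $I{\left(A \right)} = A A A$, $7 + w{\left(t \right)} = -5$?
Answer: $-40863$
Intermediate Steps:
$w{\left(t \right)} = -12$ ($w{\left(t \right)} = -7 - 5 = -12$)
$I{\left(A \right)} = A^{3}$ ($I{\left(A \right)} = A^{2} A = A^{3}$)
$I{\left(w{\left(-7 \right)} \right)} - 39135 = \left(-12\right)^{3} - 39135 = -1728 - 39135 = -40863$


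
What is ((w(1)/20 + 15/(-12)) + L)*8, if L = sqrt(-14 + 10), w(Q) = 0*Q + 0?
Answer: -10 + 16*I ≈ -10.0 + 16.0*I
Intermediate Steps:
w(Q) = 0 (w(Q) = 0 + 0 = 0)
L = 2*I (L = sqrt(-4) = 2*I ≈ 2.0*I)
((w(1)/20 + 15/(-12)) + L)*8 = ((0/20 + 15/(-12)) + 2*I)*8 = ((0*(1/20) + 15*(-1/12)) + 2*I)*8 = ((0 - 5/4) + 2*I)*8 = (-5/4 + 2*I)*8 = -10 + 16*I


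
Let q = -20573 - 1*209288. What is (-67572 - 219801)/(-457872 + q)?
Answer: 287373/687733 ≈ 0.41786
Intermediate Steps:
q = -229861 (q = -20573 - 209288 = -229861)
(-67572 - 219801)/(-457872 + q) = (-67572 - 219801)/(-457872 - 229861) = -287373/(-687733) = -287373*(-1/687733) = 287373/687733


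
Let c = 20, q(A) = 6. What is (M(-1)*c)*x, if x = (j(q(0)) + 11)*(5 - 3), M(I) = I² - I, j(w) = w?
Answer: 1360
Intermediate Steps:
x = 34 (x = (6 + 11)*(5 - 3) = 17*2 = 34)
(M(-1)*c)*x = (-(-1 - 1)*20)*34 = (-1*(-2)*20)*34 = (2*20)*34 = 40*34 = 1360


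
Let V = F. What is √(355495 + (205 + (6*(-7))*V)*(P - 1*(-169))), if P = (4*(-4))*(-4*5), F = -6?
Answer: 2*√144742 ≈ 760.90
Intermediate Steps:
V = -6
P = 320 (P = -16*(-20) = 320)
√(355495 + (205 + (6*(-7))*V)*(P - 1*(-169))) = √(355495 + (205 + (6*(-7))*(-6))*(320 - 1*(-169))) = √(355495 + (205 - 42*(-6))*(320 + 169)) = √(355495 + (205 + 252)*489) = √(355495 + 457*489) = √(355495 + 223473) = √578968 = 2*√144742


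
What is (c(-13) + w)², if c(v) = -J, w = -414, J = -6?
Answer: 166464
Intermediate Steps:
c(v) = 6 (c(v) = -1*(-6) = 6)
(c(-13) + w)² = (6 - 414)² = (-408)² = 166464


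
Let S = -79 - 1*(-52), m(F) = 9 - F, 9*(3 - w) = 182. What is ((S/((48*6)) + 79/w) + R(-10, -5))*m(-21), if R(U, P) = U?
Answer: -218451/496 ≈ -440.43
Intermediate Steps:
w = -155/9 (w = 3 - 1/9*182 = 3 - 182/9 = -155/9 ≈ -17.222)
S = -27 (S = -79 + 52 = -27)
((S/((48*6)) + 79/w) + R(-10, -5))*m(-21) = ((-27/(48*6) + 79/(-155/9)) - 10)*(9 - 1*(-21)) = ((-27/288 + 79*(-9/155)) - 10)*(9 + 21) = ((-27*1/288 - 711/155) - 10)*30 = ((-3/32 - 711/155) - 10)*30 = (-23217/4960 - 10)*30 = -72817/4960*30 = -218451/496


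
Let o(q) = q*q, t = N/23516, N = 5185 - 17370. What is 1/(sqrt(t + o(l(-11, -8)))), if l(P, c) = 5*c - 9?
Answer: 2*sqrt(331867968549)/56449731 ≈ 0.020410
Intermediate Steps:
N = -12185
l(P, c) = -9 + 5*c
t = -12185/23516 ≈ -0.51816
o(q) = q**2
1/(sqrt(t + o(l(-11, -8)))) = 1/(sqrt(-12185/23516 + (-9 + 5*(-8))**2)) = 1/(sqrt(-12185/23516 + (-9 - 40)**2)) = 1/(sqrt(-12185/23516 + (-49)**2)) = 1/(sqrt(-12185/23516 + 2401)) = 1/(sqrt(56449731/23516)) = 1/(sqrt(331867968549)/11758) = 2*sqrt(331867968549)/56449731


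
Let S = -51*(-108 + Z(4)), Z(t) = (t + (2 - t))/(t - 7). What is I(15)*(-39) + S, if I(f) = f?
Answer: 4957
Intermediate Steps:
Z(t) = 2/(-7 + t)
S = 5542 (S = -51*(-108 + 2/(-7 + 4)) = -51*(-108 + 2/(-3)) = -51*(-108 + 2*(-⅓)) = -51*(-108 - ⅔) = -51*(-326/3) = 5542)
I(15)*(-39) + S = 15*(-39) + 5542 = -585 + 5542 = 4957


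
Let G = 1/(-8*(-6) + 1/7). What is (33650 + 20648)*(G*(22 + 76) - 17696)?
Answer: -323771698068/337 ≈ -9.6075e+8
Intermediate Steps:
G = 7/337 (G = 1/(48 + ⅐) = 1/(337/7) = 7/337 ≈ 0.020772)
(33650 + 20648)*(G*(22 + 76) - 17696) = (33650 + 20648)*(7*(22 + 76)/337 - 17696) = 54298*((7/337)*98 - 17696) = 54298*(686/337 - 17696) = 54298*(-5962866/337) = -323771698068/337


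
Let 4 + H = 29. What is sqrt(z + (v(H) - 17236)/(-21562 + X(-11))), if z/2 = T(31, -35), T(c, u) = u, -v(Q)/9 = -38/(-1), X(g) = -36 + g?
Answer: 2*I*sqrt(373763)/147 ≈ 8.3178*I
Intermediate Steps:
H = 25 (H = -4 + 29 = 25)
v(Q) = -342 (v(Q) = -(-342)/(-1) = -(-342)*(-1) = -9*38 = -342)
z = -70 (z = 2*(-35) = -70)
sqrt(z + (v(H) - 17236)/(-21562 + X(-11))) = sqrt(-70 + (-342 - 17236)/(-21562 + (-36 - 11))) = sqrt(-70 - 17578/(-21562 - 47)) = sqrt(-70 - 17578/(-21609)) = sqrt(-70 - 17578*(-1/21609)) = sqrt(-70 + 17578/21609) = sqrt(-1495052/21609) = 2*I*sqrt(373763)/147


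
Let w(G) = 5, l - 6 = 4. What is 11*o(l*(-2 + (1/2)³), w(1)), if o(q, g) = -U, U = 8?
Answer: -88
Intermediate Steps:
l = 10 (l = 6 + 4 = 10)
o(q, g) = -8 (o(q, g) = -1*8 = -8)
11*o(l*(-2 + (1/2)³), w(1)) = 11*(-8) = -88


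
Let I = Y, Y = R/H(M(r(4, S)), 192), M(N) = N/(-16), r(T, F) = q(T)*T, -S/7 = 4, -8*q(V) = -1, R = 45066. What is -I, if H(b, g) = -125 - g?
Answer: 45066/317 ≈ 142.16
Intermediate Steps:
q(V) = ⅛ (q(V) = -⅛*(-1) = ⅛)
S = -28 (S = -7*4 = -28)
r(T, F) = T/8
M(N) = -N/16 (M(N) = N*(-1/16) = -N/16)
Y = -45066/317 (Y = 45066/(-125 - 1*192) = 45066/(-125 - 192) = 45066/(-317) = 45066*(-1/317) = -45066/317 ≈ -142.16)
I = -45066/317 ≈ -142.16
-I = -1*(-45066/317) = 45066/317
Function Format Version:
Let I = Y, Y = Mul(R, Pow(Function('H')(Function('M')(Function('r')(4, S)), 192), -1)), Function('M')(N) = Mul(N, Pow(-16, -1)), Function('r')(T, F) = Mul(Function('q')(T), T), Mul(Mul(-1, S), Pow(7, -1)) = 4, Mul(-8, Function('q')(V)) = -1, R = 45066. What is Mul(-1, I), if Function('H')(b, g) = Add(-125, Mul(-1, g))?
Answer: Rational(45066, 317) ≈ 142.16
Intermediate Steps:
Function('q')(V) = Rational(1, 8) (Function('q')(V) = Mul(Rational(-1, 8), -1) = Rational(1, 8))
S = -28 (S = Mul(-7, 4) = -28)
Function('r')(T, F) = Mul(Rational(1, 8), T)
Function('M')(N) = Mul(Rational(-1, 16), N) (Function('M')(N) = Mul(N, Rational(-1, 16)) = Mul(Rational(-1, 16), N))
Y = Rational(-45066, 317) (Y = Mul(45066, Pow(Add(-125, Mul(-1, 192)), -1)) = Mul(45066, Pow(Add(-125, -192), -1)) = Mul(45066, Pow(-317, -1)) = Mul(45066, Rational(-1, 317)) = Rational(-45066, 317) ≈ -142.16)
I = Rational(-45066, 317) ≈ -142.16
Mul(-1, I) = Mul(-1, Rational(-45066, 317)) = Rational(45066, 317)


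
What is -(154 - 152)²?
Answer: -4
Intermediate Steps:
-(154 - 152)² = -1*2² = -1*4 = -4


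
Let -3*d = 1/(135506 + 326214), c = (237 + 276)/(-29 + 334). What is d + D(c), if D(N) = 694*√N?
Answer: -1/1385160 + 2082*√17385/305 ≈ 900.05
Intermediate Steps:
c = 513/305 ≈ 1.6820
d = -1/1385160 (d = -1/(3*(135506 + 326214)) = -⅓/461720 = -⅓*1/461720 = -1/1385160 ≈ -7.2194e-7)
d + D(c) = -1/1385160 + 694*√(513/305) = -1/1385160 + 694*(3*√17385/305) = -1/1385160 + 2082*√17385/305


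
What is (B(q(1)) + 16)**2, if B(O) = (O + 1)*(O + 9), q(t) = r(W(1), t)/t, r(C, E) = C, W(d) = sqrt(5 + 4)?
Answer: 4096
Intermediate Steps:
W(d) = 3 (W(d) = sqrt(9) = 3)
q(t) = 3/t
B(O) = (1 + O)*(9 + O)
(B(q(1)) + 16)**2 = ((9 + (3/1)**2 + 10*(3/1)) + 16)**2 = ((9 + (3*1)**2 + 10*(3*1)) + 16)**2 = ((9 + 3**2 + 10*3) + 16)**2 = ((9 + 9 + 30) + 16)**2 = (48 + 16)**2 = 64**2 = 4096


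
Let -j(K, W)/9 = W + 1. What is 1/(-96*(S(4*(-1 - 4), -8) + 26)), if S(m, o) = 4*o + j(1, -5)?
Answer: -1/2880 ≈ -0.00034722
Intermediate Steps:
j(K, W) = -9 - 9*W (j(K, W) = -9*(W + 1) = -9*(1 + W) = -9 - 9*W)
S(m, o) = 36 + 4*o (S(m, o) = 4*o + (-9 - 9*(-5)) = 4*o + (-9 + 45) = 4*o + 36 = 36 + 4*o)
1/(-96*(S(4*(-1 - 4), -8) + 26)) = 1/(-96*((36 + 4*(-8)) + 26)) = 1/(-96*((36 - 32) + 26)) = 1/(-96*(4 + 26)) = 1/(-96*30) = 1/(-2880) = -1/2880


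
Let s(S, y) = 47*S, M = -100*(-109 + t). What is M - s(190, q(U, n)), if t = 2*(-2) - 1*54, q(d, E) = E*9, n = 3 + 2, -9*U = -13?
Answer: 7770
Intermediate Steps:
U = 13/9 (U = -1/9*(-13) = 13/9 ≈ 1.4444)
n = 5
q(d, E) = 9*E
t = -58 (t = -4 - 54 = -58)
M = 16700 (M = -100*(-109 - 58) = -100*(-167) = 16700)
M - s(190, q(U, n)) = 16700 - 47*190 = 16700 - 1*8930 = 16700 - 8930 = 7770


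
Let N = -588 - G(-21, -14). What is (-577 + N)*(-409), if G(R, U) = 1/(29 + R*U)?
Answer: 153905064/323 ≈ 4.7649e+5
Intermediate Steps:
N = -189925/323 (N = -588 - 1/(29 - 21*(-14)) = -588 - 1/(29 + 294) = -588 - 1/323 = -189925/323 ≈ -588.00)
(-577 + N)*(-409) = (-577 - 189925/323)*(-409) = -376296/323*(-409) = 153905064/323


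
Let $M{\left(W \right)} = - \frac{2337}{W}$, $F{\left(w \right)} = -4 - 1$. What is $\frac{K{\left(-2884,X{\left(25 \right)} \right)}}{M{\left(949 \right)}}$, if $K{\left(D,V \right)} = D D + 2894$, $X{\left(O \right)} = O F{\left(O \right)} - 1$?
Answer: $- \frac{2632004050}{779} \approx -3.3787 \cdot 10^{6}$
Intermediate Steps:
$F{\left(w \right)} = -5$ ($F{\left(w \right)} = -4 - 1 = -5$)
$X{\left(O \right)} = -1 - 5 O$ ($X{\left(O \right)} = O \left(-5\right) - 1 = - 5 O - 1 = -1 - 5 O$)
$K{\left(D,V \right)} = 2894 + D^{2}$ ($K{\left(D,V \right)} = D^{2} + 2894 = 2894 + D^{2}$)
$\frac{K{\left(-2884,X{\left(25 \right)} \right)}}{M{\left(949 \right)}} = \frac{2894 + \left(-2884\right)^{2}}{\left(-2337\right) \frac{1}{949}} = \frac{2894 + 8317456}{\left(-2337\right) \frac{1}{949}} = \frac{8320350}{- \frac{2337}{949}} = 8320350 \left(- \frac{949}{2337}\right) = - \frac{2632004050}{779}$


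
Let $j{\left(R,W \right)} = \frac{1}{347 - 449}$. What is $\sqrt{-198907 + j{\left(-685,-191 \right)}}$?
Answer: $\frac{i \sqrt{2069428530}}{102} \approx 445.99 i$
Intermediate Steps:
$j{\left(R,W \right)} = - \frac{1}{102}$ ($j{\left(R,W \right)} = \frac{1}{-102} = - \frac{1}{102}$)
$\sqrt{-198907 + j{\left(-685,-191 \right)}} = \sqrt{-198907 - \frac{1}{102}} = \sqrt{- \frac{20288515}{102}} = \frac{i \sqrt{2069428530}}{102}$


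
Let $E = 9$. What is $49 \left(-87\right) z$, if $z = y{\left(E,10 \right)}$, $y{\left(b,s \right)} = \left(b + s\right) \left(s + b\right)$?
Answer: $-1538943$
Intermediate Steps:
$y{\left(b,s \right)} = \left(b + s\right)^{2}$ ($y{\left(b,s \right)} = \left(b + s\right) \left(b + s\right) = \left(b + s\right)^{2}$)
$z = 361$ ($z = \left(9 + 10\right)^{2} = 19^{2} = 361$)
$49 \left(-87\right) z = 49 \left(-87\right) 361 = \left(-4263\right) 361 = -1538943$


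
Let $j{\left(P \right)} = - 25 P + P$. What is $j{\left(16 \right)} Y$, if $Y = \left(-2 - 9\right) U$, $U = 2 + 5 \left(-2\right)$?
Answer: $-33792$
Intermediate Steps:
$j{\left(P \right)} = - 24 P$
$U = -8$ ($U = 2 - 10 = -8$)
$Y = 88$ ($Y = \left(-2 - 9\right) \left(-8\right) = \left(-11\right) \left(-8\right) = 88$)
$j{\left(16 \right)} Y = \left(-24\right) 16 \cdot 88 = \left(-384\right) 88 = -33792$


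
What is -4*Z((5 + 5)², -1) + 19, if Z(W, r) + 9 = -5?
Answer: 75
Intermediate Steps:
Z(W, r) = -14 (Z(W, r) = -9 - 5 = -14)
-4*Z((5 + 5)², -1) + 19 = -4*(-14) + 19 = 56 + 19 = 75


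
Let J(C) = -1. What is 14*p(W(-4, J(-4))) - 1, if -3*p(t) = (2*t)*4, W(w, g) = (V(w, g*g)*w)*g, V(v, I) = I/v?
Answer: 109/3 ≈ 36.333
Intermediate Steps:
W(w, g) = g³ (W(w, g) = (((g*g)/w)*w)*g = ((g²/w)*w)*g = g²*g = g³)
p(t) = -8*t/3 (p(t) = -2*t*4/3 = -8*t/3)
14*p(W(-4, J(-4))) - 1 = 14*(-8/3*(-1)³) - 1 = 14*(-8/3*(-1)) - 1 = 14*(8/3) - 1 = 112/3 - 1 = 109/3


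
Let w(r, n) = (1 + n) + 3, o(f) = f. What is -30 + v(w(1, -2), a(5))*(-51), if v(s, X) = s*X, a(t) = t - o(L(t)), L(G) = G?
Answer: -30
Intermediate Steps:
a(t) = 0 (a(t) = t - t = 0)
w(r, n) = 4 + n
v(s, X) = X*s
-30 + v(w(1, -2), a(5))*(-51) = -30 + (0*(4 - 2))*(-51) = -30 + (0*2)*(-51) = -30 + 0*(-51) = -30 + 0 = -30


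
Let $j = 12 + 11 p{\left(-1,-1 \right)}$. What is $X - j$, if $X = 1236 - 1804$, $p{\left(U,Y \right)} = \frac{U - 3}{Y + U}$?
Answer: $-602$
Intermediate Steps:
$p{\left(U,Y \right)} = \frac{-3 + U}{U + Y}$
$X = -568$ ($X = 1236 - 1804 = -568$)
$j = 34$ ($j = 12 + 11 \frac{-3 - 1}{-1 - 1} = 12 + 11 \frac{1}{-2} \left(-4\right) = 12 + 11 \left(\left(- \frac{1}{2}\right) \left(-4\right)\right) = 12 + 11 \cdot 2 = 12 + 22 = 34$)
$X - j = -568 - 34 = -602$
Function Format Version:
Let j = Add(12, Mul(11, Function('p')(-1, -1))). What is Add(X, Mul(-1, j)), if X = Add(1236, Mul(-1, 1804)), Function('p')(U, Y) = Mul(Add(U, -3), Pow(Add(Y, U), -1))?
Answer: -602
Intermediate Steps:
Function('p')(U, Y) = Mul(Pow(Add(U, Y), -1), Add(-3, U)) (Function('p')(U, Y) = Mul(Add(-3, U), Pow(Add(U, Y), -1)) = Mul(Pow(Add(U, Y), -1), Add(-3, U)))
X = -568 (X = Add(1236, -1804) = -568)
j = 34 (j = Add(12, Mul(11, Mul(Pow(Add(-1, -1), -1), Add(-3, -1)))) = Add(12, Mul(11, Mul(Pow(-2, -1), -4))) = Add(12, Mul(11, Mul(Rational(-1, 2), -4))) = Add(12, Mul(11, 2)) = Add(12, 22) = 34)
Add(X, Mul(-1, j)) = Add(-568, Mul(-1, 34)) = Add(-568, -34) = -602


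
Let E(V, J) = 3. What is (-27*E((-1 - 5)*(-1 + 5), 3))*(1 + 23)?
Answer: -1944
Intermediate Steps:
(-27*E((-1 - 5)*(-1 + 5), 3))*(1 + 23) = (-27*3)*(1 + 23) = -81*24 = -1944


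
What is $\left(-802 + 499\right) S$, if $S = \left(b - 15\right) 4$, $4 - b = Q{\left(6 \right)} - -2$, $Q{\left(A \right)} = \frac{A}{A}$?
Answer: $16968$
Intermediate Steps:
$Q{\left(A \right)} = 1$
$b = 1$ ($b = 4 - \left(1 - -2\right) = 4 - \left(1 + 2\right) = 4 - 3 = 1$)
$S = -56$ ($S = \left(1 - 15\right) 4 = \left(-14\right) 4 = -56$)
$\left(-802 + 499\right) S = \left(-802 + 499\right) \left(-56\right) = \left(-303\right) \left(-56\right) = 16968$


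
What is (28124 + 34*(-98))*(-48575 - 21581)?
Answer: -1739307552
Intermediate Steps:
(28124 + 34*(-98))*(-48575 - 21581) = (28124 - 3332)*(-70156) = 24792*(-70156) = -1739307552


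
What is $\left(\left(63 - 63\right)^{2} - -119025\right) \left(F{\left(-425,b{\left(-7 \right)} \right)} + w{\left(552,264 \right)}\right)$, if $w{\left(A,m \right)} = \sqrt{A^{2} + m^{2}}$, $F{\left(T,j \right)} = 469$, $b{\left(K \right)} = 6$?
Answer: $55822725 + 14283000 \sqrt{26} \approx 1.2865 \cdot 10^{8}$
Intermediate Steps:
$\left(\left(63 - 63\right)^{2} - -119025\right) \left(F{\left(-425,b{\left(-7 \right)} \right)} + w{\left(552,264 \right)}\right) = \left(\left(63 - 63\right)^{2} - -119025\right) \left(469 + \sqrt{552^{2} + 264^{2}}\right) = \left(0^{2} + 119025\right) \left(469 + \sqrt{304704 + 69696}\right) = \left(0 + 119025\right) \left(469 + \sqrt{374400}\right) = 119025 \left(469 + 120 \sqrt{26}\right) = 55822725 + 14283000 \sqrt{26}$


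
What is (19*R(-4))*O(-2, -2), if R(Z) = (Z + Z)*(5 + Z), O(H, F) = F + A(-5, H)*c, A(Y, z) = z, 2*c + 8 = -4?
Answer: -1520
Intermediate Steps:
c = -6 (c = -4 + (1/2)*(-4) = -4 - 2 = -6)
O(H, F) = F - 6*H (O(H, F) = F + H*(-6) = F - 6*H)
R(Z) = 2*Z*(5 + Z) (R(Z) = (2*Z)*(5 + Z) = 2*Z*(5 + Z))
(19*R(-4))*O(-2, -2) = (19*(2*(-4)*(5 - 4)))*(-2 - 6*(-2)) = (19*(2*(-4)*1))*(-2 + 12) = (19*(-8))*10 = -152*10 = -1520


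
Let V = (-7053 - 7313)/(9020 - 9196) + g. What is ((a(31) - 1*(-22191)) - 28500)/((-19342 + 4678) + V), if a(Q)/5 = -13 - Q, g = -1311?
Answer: 52232/127147 ≈ 0.41080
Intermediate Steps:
a(Q) = -65 - 5*Q (a(Q) = 5*(-13 - Q) = -65 - 5*Q)
V = -9835/8 (V = (-7053 - 7313)/(9020 - 9196) - 1311 = -14366/(-176) - 1311 = -14366*(-1/176) - 1311 = 653/8 - 1311 = -9835/8 ≈ -1229.4)
((a(31) - 1*(-22191)) - 28500)/((-19342 + 4678) + V) = (((-65 - 5*31) - 1*(-22191)) - 28500)/((-19342 + 4678) - 9835/8) = (((-65 - 155) + 22191) - 28500)/(-14664 - 9835/8) = ((-220 + 22191) - 28500)/(-127147/8) = (21971 - 28500)*(-8/127147) = -6529*(-8/127147) = 52232/127147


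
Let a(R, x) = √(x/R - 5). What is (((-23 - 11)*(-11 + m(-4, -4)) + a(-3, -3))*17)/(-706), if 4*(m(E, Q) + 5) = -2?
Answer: -9537/706 - 17*I/353 ≈ -13.508 - 0.048159*I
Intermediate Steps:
a(R, x) = √(-5 + x/R)
m(E, Q) = -11/2 (m(E, Q) = -5 + (¼)*(-2) = -5 - ½ = -11/2)
(((-23 - 11)*(-11 + m(-4, -4)) + a(-3, -3))*17)/(-706) = (((-23 - 11)*(-11 - 11/2) + √(-5 - 3/(-3)))*17)/(-706) = ((-34*(-33/2) + √(-5 - 3*(-⅓)))*17)*(-1/706) = ((561 + √(-5 + 1))*17)*(-1/706) = ((561 + √(-4))*17)*(-1/706) = ((561 + 2*I)*17)*(-1/706) = (9537 + 34*I)*(-1/706) = -9537/706 - 17*I/353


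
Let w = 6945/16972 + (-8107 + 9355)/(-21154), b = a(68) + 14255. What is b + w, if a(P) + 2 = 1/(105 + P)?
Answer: 442648261295381/31055722012 ≈ 14253.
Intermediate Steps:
a(P) = -2 + 1/(105 + P)
b = 2465770/173 (b = (-209 - 2*68)/(105 + 68) + 14255 = (-209 - 136)/173 + 14255 = (1/173)*(-345) + 14255 = -345/173 + 14255 = 2465770/173 ≈ 14253.)
w = 62866737/179512844 (w = 6945*(1/16972) + 1248*(-1/21154) = 6945/16972 - 624/10577 = 62866737/179512844 ≈ 0.35021)
b + w = 2465770/173 + 62866737/179512844 = 442648261295381/31055722012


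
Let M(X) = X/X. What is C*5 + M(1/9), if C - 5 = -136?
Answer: -654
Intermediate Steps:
M(X) = 1
C = -131 (C = 5 - 136 = -131)
C*5 + M(1/9) = -131*5 + 1 = -655 + 1 = -654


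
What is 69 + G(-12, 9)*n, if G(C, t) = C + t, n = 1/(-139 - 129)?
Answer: 18495/268 ≈ 69.011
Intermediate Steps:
n = -1/268 (n = 1/(-268) = -1/268 ≈ -0.0037313)
69 + G(-12, 9)*n = 69 + (-12 + 9)*(-1/268) = 69 - 3*(-1/268) = 69 + 3/268 = 18495/268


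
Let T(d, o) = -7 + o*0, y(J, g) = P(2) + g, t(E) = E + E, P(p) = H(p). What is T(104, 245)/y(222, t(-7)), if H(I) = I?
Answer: 7/12 ≈ 0.58333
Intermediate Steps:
P(p) = p
t(E) = 2*E
y(J, g) = 2 + g
T(d, o) = -7 (T(d, o) = -7 + 0 = -7)
T(104, 245)/y(222, t(-7)) = -7/(2 + 2*(-7)) = -7/(2 - 14) = -7/(-12) = -7*(-1/12) = 7/12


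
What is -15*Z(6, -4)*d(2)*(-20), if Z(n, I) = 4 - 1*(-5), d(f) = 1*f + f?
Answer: 10800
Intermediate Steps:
d(f) = 2*f (d(f) = f + f = 2*f)
Z(n, I) = 9 (Z(n, I) = 4 + 5 = 9)
-15*Z(6, -4)*d(2)*(-20) = -135*2*2*(-20) = -135*4*(-20) = -15*36*(-20) = -540*(-20) = 10800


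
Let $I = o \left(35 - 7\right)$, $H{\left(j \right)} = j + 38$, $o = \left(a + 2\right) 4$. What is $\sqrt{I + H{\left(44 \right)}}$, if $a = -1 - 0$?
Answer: $\sqrt{194} \approx 13.928$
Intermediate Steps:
$a = -1$ ($a = -1 + 0 = -1$)
$o = 4$ ($o = \left(-1 + 2\right) 4 = 1 \cdot 4 = 4$)
$H{\left(j \right)} = 38 + j$
$I = 112$ ($I = 4 \left(35 - 7\right) = 4 \cdot 28 = 112$)
$\sqrt{I + H{\left(44 \right)}} = \sqrt{112 + \left(38 + 44\right)} = \sqrt{112 + 82} = \sqrt{194}$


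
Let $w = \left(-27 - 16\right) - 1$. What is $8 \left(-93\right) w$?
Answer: $32736$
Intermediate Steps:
$w = -44$ ($w = -43 - 1 = -44$)
$8 \left(-93\right) w = 8 \left(-93\right) \left(-44\right) = \left(-744\right) \left(-44\right) = 32736$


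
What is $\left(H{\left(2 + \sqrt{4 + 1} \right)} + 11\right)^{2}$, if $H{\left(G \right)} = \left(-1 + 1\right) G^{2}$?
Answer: $121$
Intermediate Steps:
$H{\left(G \right)} = 0$ ($H{\left(G \right)} = 0 G^{2} = 0$)
$\left(H{\left(2 + \sqrt{4 + 1} \right)} + 11\right)^{2} = \left(0 + 11\right)^{2} = 11^{2} = 121$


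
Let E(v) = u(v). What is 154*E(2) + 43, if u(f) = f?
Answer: 351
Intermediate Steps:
E(v) = v
154*E(2) + 43 = 154*2 + 43 = 308 + 43 = 351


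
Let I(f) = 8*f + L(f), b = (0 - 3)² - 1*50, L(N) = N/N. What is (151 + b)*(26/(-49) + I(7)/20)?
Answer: 25003/98 ≈ 255.13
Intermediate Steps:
L(N) = 1
b = -41 (b = (-3)² - 50 = 9 - 50 = -41)
I(f) = 1 + 8*f (I(f) = 8*f + 1 = 1 + 8*f)
(151 + b)*(26/(-49) + I(7)/20) = (151 - 41)*(26/(-49) + (1 + 8*7)/20) = 110*(26*(-1/49) + (1 + 56)*(1/20)) = 110*(-26/49 + 57*(1/20)) = 110*(-26/49 + 57/20) = 110*(2273/980) = 25003/98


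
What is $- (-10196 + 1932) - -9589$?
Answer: $17853$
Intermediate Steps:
$- (-10196 + 1932) - -9589 = \left(-1\right) \left(-8264\right) + 9589 = 8264 + 9589 = 17853$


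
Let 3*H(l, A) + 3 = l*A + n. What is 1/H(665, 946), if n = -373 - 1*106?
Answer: 1/209536 ≈ 4.7724e-6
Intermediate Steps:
n = -479 (n = -373 - 106 = -479)
H(l, A) = -482/3 + A*l/3 (H(l, A) = -1 + (l*A - 479)/3 = -1 + (A*l - 479)/3 = -1 + (-479 + A*l)/3 = -1 + (-479/3 + A*l/3) = -482/3 + A*l/3)
1/H(665, 946) = 1/(-482/3 + (⅓)*946*665) = 1/(-482/3 + 629090/3) = 1/209536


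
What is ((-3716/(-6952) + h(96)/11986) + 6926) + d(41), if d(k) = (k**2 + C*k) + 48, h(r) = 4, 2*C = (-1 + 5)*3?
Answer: 92716909407/10415834 ≈ 8901.5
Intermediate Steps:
C = 6 (C = ((-1 + 5)*3)/2 = (4*3)/2 = (1/2)*12 = 6)
d(k) = 48 + k**2 + 6*k (d(k) = (k**2 + 6*k) + 48 = 48 + k**2 + 6*k)
((-3716/(-6952) + h(96)/11986) + 6926) + d(41) = ((-3716/(-6952) + 4/11986) + 6926) + (48 + 41**2 + 6*41) = ((-3716*(-1/6952) + 4*(1/11986)) + 6926) + (48 + 1681 + 246) = ((929/1738 + 2/5993) + 6926) + 1975 = (5570973/10415834 + 6926) + 1975 = 72145637257/10415834 + 1975 = 92716909407/10415834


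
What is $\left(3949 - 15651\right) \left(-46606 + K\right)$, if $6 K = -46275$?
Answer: $635635087$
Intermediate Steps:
$K = - \frac{15425}{2}$ ($K = \frac{1}{6} \left(-46275\right) = - \frac{15425}{2} \approx -7712.5$)
$\left(3949 - 15651\right) \left(-46606 + K\right) = \left(3949 - 15651\right) \left(-46606 - \frac{15425}{2}\right) = \left(-11702\right) \left(- \frac{108637}{2}\right) = 635635087$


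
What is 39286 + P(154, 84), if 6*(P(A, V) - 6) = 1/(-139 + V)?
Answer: 12966359/330 ≈ 39292.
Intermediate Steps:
P(A, V) = 6 + 1/(6*(-139 + V))
39286 + P(154, 84) = 39286 + (-5003 + 36*84)/(6*(-139 + 84)) = 39286 + (1/6)*(-5003 + 3024)/(-55) = 39286 + (1/6)*(-1/55)*(-1979) = 39286 + 1979/330 = 12966359/330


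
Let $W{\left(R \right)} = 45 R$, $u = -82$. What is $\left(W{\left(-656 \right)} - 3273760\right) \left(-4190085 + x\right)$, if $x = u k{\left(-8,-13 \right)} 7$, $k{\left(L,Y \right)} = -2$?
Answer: $13837231813360$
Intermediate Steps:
$x = 1148$ ($x = \left(-82\right) \left(-2\right) 7 = 164 \cdot 7 = 1148$)
$\left(W{\left(-656 \right)} - 3273760\right) \left(-4190085 + x\right) = \left(45 \left(-656\right) - 3273760\right) \left(-4190085 + 1148\right) = \left(-29520 - 3273760\right) \left(-4188937\right) = \left(-3303280\right) \left(-4188937\right) = 13837231813360$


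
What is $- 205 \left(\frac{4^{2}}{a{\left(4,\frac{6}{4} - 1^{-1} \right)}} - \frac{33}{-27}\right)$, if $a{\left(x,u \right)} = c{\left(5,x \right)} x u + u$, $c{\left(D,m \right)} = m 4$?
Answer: $- \frac{41123}{117} \approx -351.48$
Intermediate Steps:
$c{\left(D,m \right)} = 4 m$
$a{\left(x,u \right)} = u + 4 u x^{2}$ ($a{\left(x,u \right)} = 4 x x u + u = 4 x^{2} u + u = 4 u x^{2} + u = u + 4 u x^{2}$)
$- 205 \left(\frac{4^{2}}{a{\left(4,\frac{6}{4} - 1^{-1} \right)}} - \frac{33}{-27}\right) = - 205 \left(\frac{4^{2}}{\left(\frac{6}{4} - 1^{-1}\right) \left(1 + 4 \cdot 4^{2}\right)} - \frac{33}{-27}\right) = - 205 \left(\frac{16}{\left(6 \cdot \frac{1}{4} - 1\right) \left(1 + 4 \cdot 16\right)} - - \frac{11}{9}\right) = - 205 \left(\frac{16}{\left(\frac{3}{2} - 1\right) \left(1 + 64\right)} + \frac{11}{9}\right) = - 205 \left(\frac{16}{\frac{1}{2} \cdot 65} + \frac{11}{9}\right) = - 205 \left(\frac{16}{\frac{65}{2}} + \frac{11}{9}\right) = - 205 \left(16 \cdot \frac{2}{65} + \frac{11}{9}\right) = - 205 \left(\frac{32}{65} + \frac{11}{9}\right) = \left(-205\right) \frac{1003}{585} = - \frac{41123}{117}$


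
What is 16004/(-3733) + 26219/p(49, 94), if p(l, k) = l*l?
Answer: 59449923/8962933 ≈ 6.6329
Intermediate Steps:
p(l, k) = l²
16004/(-3733) + 26219/p(49, 94) = 16004/(-3733) + 26219/(49²) = 16004*(-1/3733) + 26219/2401 = -16004/3733 + 26219*(1/2401) = -16004/3733 + 26219/2401 = 59449923/8962933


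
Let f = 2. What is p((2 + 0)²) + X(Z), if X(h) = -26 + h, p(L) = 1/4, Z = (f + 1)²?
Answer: -67/4 ≈ -16.750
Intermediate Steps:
Z = 9 (Z = (2 + 1)² = 3² = 9)
p(L) = ¼
p((2 + 0)²) + X(Z) = ¼ + (-26 + 9) = ¼ - 17 = -67/4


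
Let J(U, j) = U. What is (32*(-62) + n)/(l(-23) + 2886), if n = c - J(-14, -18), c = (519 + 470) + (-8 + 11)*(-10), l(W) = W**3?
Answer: 1011/9281 ≈ 0.10893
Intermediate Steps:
c = 959 (c = 989 + 3*(-10) = 989 - 30 = 959)
n = 973 (n = 959 - 1*(-14) = 959 + 14 = 973)
(32*(-62) + n)/(l(-23) + 2886) = (32*(-62) + 973)/((-23)**3 + 2886) = (-1984 + 973)/(-12167 + 2886) = -1011/(-9281) = -1011*(-1/9281) = 1011/9281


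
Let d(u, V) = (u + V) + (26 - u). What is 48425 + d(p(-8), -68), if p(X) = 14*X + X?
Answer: 48383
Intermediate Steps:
p(X) = 15*X
d(u, V) = 26 + V (d(u, V) = (V + u) + (26 - u) = 26 + V)
48425 + d(p(-8), -68) = 48425 + (26 - 68) = 48425 - 42 = 48383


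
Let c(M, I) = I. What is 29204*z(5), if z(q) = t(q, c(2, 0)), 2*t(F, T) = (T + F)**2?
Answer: 365050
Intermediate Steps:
t(F, T) = (F + T)**2/2 (t(F, T) = (T + F)**2/2 = (F + T)**2/2)
z(q) = q**2/2 (z(q) = (q + 0)**2/2 = q**2/2)
29204*z(5) = 29204*((1/2)*5**2) = 29204*((1/2)*25) = 29204*(25/2) = 365050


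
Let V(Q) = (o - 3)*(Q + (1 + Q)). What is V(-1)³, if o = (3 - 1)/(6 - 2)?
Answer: 125/8 ≈ 15.625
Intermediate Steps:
o = ½ (o = 2/4 = 2*(¼) = ½ ≈ 0.50000)
V(Q) = -5/2 - 5*Q (V(Q) = (½ - 3)*(Q + (1 + Q)) = -5*(1 + 2*Q)/2 = -5/2 - 5*Q)
V(-1)³ = (-5/2 - 5*(-1))³ = (-5/2 + 5)³ = (5/2)³ = 125/8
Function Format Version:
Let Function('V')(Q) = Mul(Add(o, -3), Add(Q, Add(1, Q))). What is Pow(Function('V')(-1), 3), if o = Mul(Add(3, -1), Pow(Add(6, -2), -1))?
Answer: Rational(125, 8) ≈ 15.625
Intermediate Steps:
o = Rational(1, 2) (o = Mul(2, Pow(4, -1)) = Mul(2, Rational(1, 4)) = Rational(1, 2) ≈ 0.50000)
Function('V')(Q) = Add(Rational(-5, 2), Mul(-5, Q)) (Function('V')(Q) = Mul(Add(Rational(1, 2), -3), Add(Q, Add(1, Q))) = Mul(Rational(-5, 2), Add(1, Mul(2, Q))) = Add(Rational(-5, 2), Mul(-5, Q)))
Pow(Function('V')(-1), 3) = Pow(Add(Rational(-5, 2), Mul(-5, -1)), 3) = Pow(Add(Rational(-5, 2), 5), 3) = Pow(Rational(5, 2), 3) = Rational(125, 8)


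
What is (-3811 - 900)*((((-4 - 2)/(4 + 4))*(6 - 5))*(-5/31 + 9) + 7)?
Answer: -108353/62 ≈ -1747.6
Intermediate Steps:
(-3811 - 900)*((((-4 - 2)/(4 + 4))*(6 - 5))*(-5/31 + 9) + 7) = -4711*((-6/8*1)*(-5*1/31 + 9) + 7) = -4711*((-6*⅛*1)*(-5/31 + 9) + 7) = -4711*(-¾*1*(274/31) + 7) = -4711*(-¾*274/31 + 7) = -4711*(-411/62 + 7) = -4711*23/62 = -108353/62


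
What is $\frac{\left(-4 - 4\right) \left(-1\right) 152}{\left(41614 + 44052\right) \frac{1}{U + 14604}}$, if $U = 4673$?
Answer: $\frac{11720416}{42833} \approx 273.63$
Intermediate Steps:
$\frac{\left(-4 - 4\right) \left(-1\right) 152}{\left(41614 + 44052\right) \frac{1}{U + 14604}} = \frac{\left(-4 - 4\right) \left(-1\right) 152}{\left(41614 + 44052\right) \frac{1}{4673 + 14604}} = \frac{\left(-8\right) \left(-1\right) 152}{85666 \cdot \frac{1}{19277}} = \frac{8 \cdot 152}{85666 \cdot \frac{1}{19277}} = \frac{1216}{\frac{85666}{19277}} = 1216 \cdot \frac{19277}{85666} = \frac{11720416}{42833}$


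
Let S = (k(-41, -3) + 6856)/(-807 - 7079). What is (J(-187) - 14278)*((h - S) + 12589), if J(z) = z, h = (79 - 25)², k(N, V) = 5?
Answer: -1768769944315/7886 ≈ -2.2429e+8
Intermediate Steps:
S = -6861/7886 (S = (5 + 6856)/(-807 - 7079) = 6861/(-7886) = 6861*(-1/7886) = -6861/7886 ≈ -0.87002)
h = 2916 (h = 54² = 2916)
(J(-187) - 14278)*((h - S) + 12589) = (-187 - 14278)*((2916 - 1*(-6861/7886)) + 12589) = -14465*((2916 + 6861/7886) + 12589) = -14465*(23002437/7886 + 12589) = -14465*122279291/7886 = -1768769944315/7886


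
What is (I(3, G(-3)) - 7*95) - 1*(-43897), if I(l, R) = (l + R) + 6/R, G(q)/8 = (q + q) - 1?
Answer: 1209009/28 ≈ 43179.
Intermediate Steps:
G(q) = -8 + 16*q (G(q) = 8*((q + q) - 1) = 8*(2*q - 1) = 8*(-1 + 2*q) = -8 + 16*q)
I(l, R) = R + l + 6/R (I(l, R) = (R + l) + 6/R = R + l + 6/R)
(I(3, G(-3)) - 7*95) - 1*(-43897) = (((-8 + 16*(-3)) + 3 + 6/(-8 + 16*(-3))) - 7*95) - 1*(-43897) = (((-8 - 48) + 3 + 6/(-8 - 48)) - 665) + 43897 = ((-56 + 3 + 6/(-56)) - 665) + 43897 = ((-56 + 3 + 6*(-1/56)) - 665) + 43897 = ((-56 + 3 - 3/28) - 665) + 43897 = (-1487/28 - 665) + 43897 = -20107/28 + 43897 = 1209009/28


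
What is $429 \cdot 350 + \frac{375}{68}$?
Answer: $\frac{10210575}{68} \approx 1.5016 \cdot 10^{5}$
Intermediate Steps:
$429 \cdot 350 + \frac{375}{68} = 150150 + 375 \cdot \frac{1}{68} = 150150 + \frac{375}{68} = \frac{10210575}{68}$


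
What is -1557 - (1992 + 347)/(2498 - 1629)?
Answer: -1355372/869 ≈ -1559.7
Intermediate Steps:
-1557 - (1992 + 347)/(2498 - 1629) = -1557 - 2339/869 = -1355372/869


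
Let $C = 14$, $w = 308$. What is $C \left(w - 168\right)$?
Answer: $1960$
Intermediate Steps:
$C \left(w - 168\right) = 14 \left(308 - 168\right) = 14 \cdot 140 = 1960$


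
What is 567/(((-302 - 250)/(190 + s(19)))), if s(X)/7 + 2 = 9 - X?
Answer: -10017/92 ≈ -108.88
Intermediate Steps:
s(X) = 49 - 7*X (s(X) = -14 + 7*(9 - X) = -14 + (63 - 7*X) = 49 - 7*X)
567/(((-302 - 250)/(190 + s(19)))) = 567/(((-302 - 250)/(190 + (49 - 7*19)))) = 567/((-552/(190 + (49 - 133)))) = 567/((-552/(190 - 84))) = 567/((-552/106)) = 567/((-552*1/106)) = 567/(-276/53) = 567*(-53/276) = -10017/92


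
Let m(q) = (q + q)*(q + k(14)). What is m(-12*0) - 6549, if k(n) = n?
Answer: -6549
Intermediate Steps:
m(q) = 2*q*(14 + q) (m(q) = (q + q)*(q + 14) = (2*q)*(14 + q) = 2*q*(14 + q))
m(-12*0) - 6549 = 2*(-12*0)*(14 - 12*0) - 6549 = 2*0*(14 + 0) - 6549 = 2*0*14 - 6549 = 0 - 6549 = -6549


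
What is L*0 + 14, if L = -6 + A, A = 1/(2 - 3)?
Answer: 14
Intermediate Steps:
A = -1 (A = 1/(-1) = -1)
L = -7 (L = -6 - 1 = -7)
L*0 + 14 = -7*0 + 14 = 0 + 14 = 14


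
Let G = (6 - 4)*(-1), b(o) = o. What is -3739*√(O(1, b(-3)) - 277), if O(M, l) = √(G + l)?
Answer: -3739*√(-277 + I*√5) ≈ -251.17 - 62230.0*I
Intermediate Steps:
G = -2 (G = 2*(-1) = -2)
O(M, l) = √(-2 + l)
-3739*√(O(1, b(-3)) - 277) = -3739*√(√(-2 - 3) - 277) = -3739*√(√(-5) - 277) = -3739*√(I*√5 - 277) = -3739*√(-277 + I*√5)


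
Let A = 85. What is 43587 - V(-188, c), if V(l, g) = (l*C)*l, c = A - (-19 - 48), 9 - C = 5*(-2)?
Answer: -627949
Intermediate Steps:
C = 19 (C = 9 - 5*(-2) = 9 - 1*(-10) = 9 + 10 = 19)
c = 152 (c = 85 - (-19 - 48) = 85 - 1*(-67) = 85 + 67 = 152)
V(l, g) = 19*l² (V(l, g) = (l*19)*l = (19*l)*l = 19*l²)
43587 - V(-188, c) = 43587 - 19*(-188)² = 43587 - 19*35344 = 43587 - 1*671536 = 43587 - 671536 = -627949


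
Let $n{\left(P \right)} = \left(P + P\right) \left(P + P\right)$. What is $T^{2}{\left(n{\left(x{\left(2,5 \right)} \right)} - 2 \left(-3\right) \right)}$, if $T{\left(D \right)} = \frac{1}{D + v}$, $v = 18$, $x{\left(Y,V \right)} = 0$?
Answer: $\frac{1}{576} \approx 0.0017361$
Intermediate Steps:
$n{\left(P \right)} = 4 P^{2}$ ($n{\left(P \right)} = 2 P 2 P = 4 P^{2}$)
$T{\left(D \right)} = \frac{1}{18 + D}$ ($T{\left(D \right)} = \frac{1}{D + 18} = \frac{1}{18 + D}$)
$T^{2}{\left(n{\left(x{\left(2,5 \right)} \right)} - 2 \left(-3\right) \right)} = \left(\frac{1}{18 + \left(4 \cdot 0^{2} - 2 \left(-3\right)\right)}\right)^{2} = \left(\frac{1}{18 + \left(4 \cdot 0 - -6\right)}\right)^{2} = \left(\frac{1}{18 + \left(0 + 6\right)}\right)^{2} = \left(\frac{1}{18 + 6}\right)^{2} = \left(\frac{1}{24}\right)^{2} = \frac{1}{576}$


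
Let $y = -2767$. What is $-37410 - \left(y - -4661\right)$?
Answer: $-39304$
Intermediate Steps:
$-37410 - \left(y - -4661\right) = -37410 - \left(-2767 - -4661\right) = -37410 - \left(-2767 + 4661\right) = -37410 - 1894 = -39304$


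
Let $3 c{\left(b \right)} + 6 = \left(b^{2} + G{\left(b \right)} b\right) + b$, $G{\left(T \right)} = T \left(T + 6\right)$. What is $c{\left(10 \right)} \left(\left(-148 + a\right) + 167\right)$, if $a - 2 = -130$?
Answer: $-61912$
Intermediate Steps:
$G{\left(T \right)} = T \left(6 + T\right)$
$c{\left(b \right)} = -2 + \frac{b}{3} + \frac{b^{2}}{3} + \frac{b^{2} \left(6 + b\right)}{3}$ ($c{\left(b \right)} = -2 + \frac{\left(b^{2} + b \left(6 + b\right) b\right) + b}{3} = -2 + \frac{\left(b^{2} + b^{2} \left(6 + b\right)\right) + b}{3} = -2 + \frac{b + b^{2} + b^{2} \left(6 + b\right)}{3} = -2 + \left(\frac{b}{3} + \frac{b^{2}}{3} + \frac{b^{2} \left(6 + b\right)}{3}\right) = -2 + \frac{b}{3} + \frac{b^{2}}{3} + \frac{b^{2} \left(6 + b\right)}{3}$)
$a = -128$ ($a = 2 - 130 = -128$)
$c{\left(10 \right)} \left(\left(-148 + a\right) + 167\right) = \left(-2 + \frac{1}{3} \cdot 10 + \frac{10^{3}}{3} + \frac{7 \cdot 10^{2}}{3}\right) \left(\left(-148 - 128\right) + 167\right) = \left(-2 + \frac{10}{3} + \frac{1}{3} \cdot 1000 + \frac{7}{3} \cdot 100\right) \left(-276 + 167\right) = \left(-2 + \frac{10}{3} + \frac{1000}{3} + \frac{700}{3}\right) \left(-109\right) = 568 \left(-109\right) = -61912$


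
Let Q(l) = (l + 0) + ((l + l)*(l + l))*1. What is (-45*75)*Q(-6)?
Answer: -465750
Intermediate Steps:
Q(l) = l + 4*l**2 (Q(l) = l + ((2*l)*(2*l))*1 = l + (4*l**2)*1 = l + 4*l**2)
(-45*75)*Q(-6) = (-45*75)*(-6*(1 + 4*(-6))) = -(-20250)*(1 - 24) = -(-20250)*(-23) = -3375*138 = -465750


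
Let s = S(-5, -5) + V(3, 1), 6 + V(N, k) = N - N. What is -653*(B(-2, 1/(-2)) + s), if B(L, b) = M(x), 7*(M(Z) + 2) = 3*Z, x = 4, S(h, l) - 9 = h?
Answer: 10448/7 ≈ 1492.6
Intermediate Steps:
V(N, k) = -6 (V(N, k) = -6 + (N - N) = -6 + 0 = -6)
S(h, l) = 9 + h
s = -2 (s = (9 - 5) - 6 = 4 - 6 = -2)
M(Z) = -2 + 3*Z/7 (M(Z) = -2 + (3*Z)/7 = -2 + 3*Z/7)
B(L, b) = -2/7 (B(L, b) = -2 + (3/7)*4 = -2 + 12/7 = -2/7)
-653*(B(-2, 1/(-2)) + s) = -653*(-2/7 - 2) = -653*(-16/7) = 10448/7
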